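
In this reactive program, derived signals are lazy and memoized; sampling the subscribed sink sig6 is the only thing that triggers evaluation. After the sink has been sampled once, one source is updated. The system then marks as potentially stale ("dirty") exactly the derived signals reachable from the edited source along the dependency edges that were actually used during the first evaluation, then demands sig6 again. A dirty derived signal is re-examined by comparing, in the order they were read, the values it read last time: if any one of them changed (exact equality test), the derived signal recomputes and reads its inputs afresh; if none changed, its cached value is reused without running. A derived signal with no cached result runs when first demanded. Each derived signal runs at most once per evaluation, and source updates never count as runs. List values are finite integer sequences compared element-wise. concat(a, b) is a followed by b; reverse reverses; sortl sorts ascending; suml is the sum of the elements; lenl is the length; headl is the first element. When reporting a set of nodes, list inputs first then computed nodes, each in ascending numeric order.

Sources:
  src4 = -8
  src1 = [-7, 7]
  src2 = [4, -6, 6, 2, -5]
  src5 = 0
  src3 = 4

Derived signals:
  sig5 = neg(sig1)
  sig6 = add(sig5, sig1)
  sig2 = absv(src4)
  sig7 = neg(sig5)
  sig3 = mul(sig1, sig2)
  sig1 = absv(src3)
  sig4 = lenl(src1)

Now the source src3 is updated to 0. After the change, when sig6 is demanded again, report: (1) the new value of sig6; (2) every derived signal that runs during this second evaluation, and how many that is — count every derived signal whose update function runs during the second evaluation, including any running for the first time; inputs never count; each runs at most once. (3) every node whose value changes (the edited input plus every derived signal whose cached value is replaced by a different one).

First demand of the output computes:
  sig1 = absv(4) = 4
  sig5 = neg(4) = -4
  sig6 = add(-4, 4) = 0

After the edit, cleaning proceeds:
  sig1: a read changed (src3 4->0) — executes, giving 0.
  sig5: a read changed (sig1 4->0) — executes, giving 0.
  sig6: a read changed (sig5 -4->0; sig1 4->0) — executes, giving 0 — identical to its old value.

Demanding sig6 again yields 0.
3 derived signals run: sig1, sig5, sig6.
The nodes whose values change: src3, sig1, sig5.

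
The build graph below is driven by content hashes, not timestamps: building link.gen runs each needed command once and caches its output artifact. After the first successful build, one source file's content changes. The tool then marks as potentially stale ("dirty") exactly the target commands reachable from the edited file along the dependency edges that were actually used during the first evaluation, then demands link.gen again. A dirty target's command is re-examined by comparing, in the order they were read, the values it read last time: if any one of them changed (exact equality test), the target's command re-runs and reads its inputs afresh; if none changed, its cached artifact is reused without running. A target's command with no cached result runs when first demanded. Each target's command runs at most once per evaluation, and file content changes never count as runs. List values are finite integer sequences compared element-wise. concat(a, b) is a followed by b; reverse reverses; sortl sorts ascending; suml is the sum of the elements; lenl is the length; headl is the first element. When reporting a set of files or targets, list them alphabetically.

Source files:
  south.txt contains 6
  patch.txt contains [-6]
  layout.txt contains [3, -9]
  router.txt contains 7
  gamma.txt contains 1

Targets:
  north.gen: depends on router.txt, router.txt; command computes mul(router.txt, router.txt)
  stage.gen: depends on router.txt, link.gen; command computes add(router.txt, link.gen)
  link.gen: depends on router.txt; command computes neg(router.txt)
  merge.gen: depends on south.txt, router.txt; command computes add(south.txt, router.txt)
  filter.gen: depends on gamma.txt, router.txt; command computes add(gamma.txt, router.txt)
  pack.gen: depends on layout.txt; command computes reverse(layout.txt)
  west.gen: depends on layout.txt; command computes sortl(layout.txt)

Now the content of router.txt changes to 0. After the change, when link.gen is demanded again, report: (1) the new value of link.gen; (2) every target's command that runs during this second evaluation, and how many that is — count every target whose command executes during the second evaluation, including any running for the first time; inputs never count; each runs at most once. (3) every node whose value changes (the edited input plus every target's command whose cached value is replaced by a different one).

Initial pass — values computed on the first demand:
  link.gen = neg(7) = -7

Second demand — change propagation:
  link.gen: re-runs because router.txt 7->0; new result 0.

link.gen now evaluates to 0.
Run set: link.gen (1 run).
Changed values: link.gen, router.txt.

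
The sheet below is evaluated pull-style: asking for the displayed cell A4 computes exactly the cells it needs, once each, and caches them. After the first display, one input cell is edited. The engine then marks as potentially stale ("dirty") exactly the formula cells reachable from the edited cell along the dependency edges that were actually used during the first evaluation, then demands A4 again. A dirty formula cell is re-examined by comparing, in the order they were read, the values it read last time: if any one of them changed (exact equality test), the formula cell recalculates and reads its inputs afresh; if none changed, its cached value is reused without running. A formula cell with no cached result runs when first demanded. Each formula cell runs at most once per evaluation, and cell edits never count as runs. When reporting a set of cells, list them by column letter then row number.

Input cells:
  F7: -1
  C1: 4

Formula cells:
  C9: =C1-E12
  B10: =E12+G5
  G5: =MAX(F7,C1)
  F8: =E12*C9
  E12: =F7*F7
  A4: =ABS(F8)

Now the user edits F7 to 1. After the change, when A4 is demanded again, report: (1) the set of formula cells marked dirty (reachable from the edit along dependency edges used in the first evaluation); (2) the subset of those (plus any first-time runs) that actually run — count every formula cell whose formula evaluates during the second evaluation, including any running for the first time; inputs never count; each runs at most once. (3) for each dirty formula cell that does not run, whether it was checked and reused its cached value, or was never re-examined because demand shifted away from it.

First demand of the output computes:
  E12 = -1 * -1 = 1
  C9 = 4 - 1 = 3
  F8 = 1 * 3 = 3
  A4 = ABS(3) = 3

After the edit, cleaning proceeds:
  E12: a read changed (F7 -1->1; F7 -1->1) — executes, giving 1 — identical to its old value.
  C9: dirty, but its reads are unchanged (C1 unchanged, E12 unchanged); cached 3 stands.
  F8: dirty, but its reads are unchanged (E12 unchanged, C9 unchanged); cached 3 stands.
  A4: dirty, but its reads are unchanged (F8 unchanged); cached 3 stands.

Note the absorption at E12: it re-runs yet its value is the same, leaving the output's value untouched.

The edit dirties: A4, C9, E12, F8.
1 formula cells run: E12.
Cache hits after checking: A4, C9, F8.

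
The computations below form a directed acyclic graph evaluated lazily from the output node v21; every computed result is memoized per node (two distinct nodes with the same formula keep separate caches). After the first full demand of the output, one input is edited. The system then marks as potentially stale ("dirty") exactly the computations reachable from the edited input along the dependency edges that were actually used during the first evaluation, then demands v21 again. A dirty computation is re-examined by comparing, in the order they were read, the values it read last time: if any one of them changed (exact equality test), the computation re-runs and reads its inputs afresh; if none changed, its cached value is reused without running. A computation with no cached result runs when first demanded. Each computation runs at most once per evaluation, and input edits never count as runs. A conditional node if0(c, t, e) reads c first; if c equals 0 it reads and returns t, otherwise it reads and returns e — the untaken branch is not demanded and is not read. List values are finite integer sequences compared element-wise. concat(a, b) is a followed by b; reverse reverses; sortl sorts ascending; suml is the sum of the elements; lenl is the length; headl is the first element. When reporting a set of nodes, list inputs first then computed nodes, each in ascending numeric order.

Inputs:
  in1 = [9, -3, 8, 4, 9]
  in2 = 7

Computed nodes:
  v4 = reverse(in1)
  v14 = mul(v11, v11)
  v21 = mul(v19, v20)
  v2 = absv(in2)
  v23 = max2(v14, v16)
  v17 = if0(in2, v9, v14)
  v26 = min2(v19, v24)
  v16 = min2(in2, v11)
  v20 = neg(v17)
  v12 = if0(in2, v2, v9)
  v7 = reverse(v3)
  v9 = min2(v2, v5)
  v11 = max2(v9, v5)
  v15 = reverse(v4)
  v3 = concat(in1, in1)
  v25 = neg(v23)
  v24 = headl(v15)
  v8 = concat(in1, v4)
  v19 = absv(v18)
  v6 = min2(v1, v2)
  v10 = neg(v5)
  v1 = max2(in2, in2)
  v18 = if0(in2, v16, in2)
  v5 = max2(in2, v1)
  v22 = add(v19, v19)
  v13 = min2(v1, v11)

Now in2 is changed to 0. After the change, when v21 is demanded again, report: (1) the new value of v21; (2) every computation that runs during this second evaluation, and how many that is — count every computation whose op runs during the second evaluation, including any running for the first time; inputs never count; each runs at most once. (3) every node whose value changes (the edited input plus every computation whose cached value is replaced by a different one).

First demand of the output computes:
  v1 = max2(7, 7) = 7
  v2 = absv(7) = 7
  v5 = max2(7, 7) = 7
  v9 = min2(7, 7) = 7
  v11 = max2(7, 7) = 7
  v14 = mul(7, 7) = 49
  v17 = if0(in2=7 -> else branch v14) = 49
  v18 = if0(in2=7 -> else branch in2) = 7
  v19 = absv(7) = 7
  v20 = neg(49) = -49
  v21 = mul(7, -49) = -343

After the edit, cleaning proceeds:
  v1: a read changed (in2 7->0; in2 7->0) — executes, giving 0.
  v2: a read changed (in2 7->0) — executes, giving 0.
  v5: a read changed (in2 7->0; v1 7->0) — executes, giving 0.
  v9: a read changed (v2 7->0; v5 7->0) — executes, giving 0.
  v11: a read changed (v9 7->0; v5 7->0) — executes, giving 0.
  v14: stays stale; no demand reaches it after the flip.
  v16: had never run; runs now, result 0.
  v17: a read changed (in2 7->0) — executes, giving 0.
  v18: a read changed (in2 7->0; in2 7->0) — executes, giving 0.
  v19: a read changed (v18 7->0) — executes, giving 0.
  v20: a read changed (v17 49->0) — executes, giving 0.
  v21: a read changed (v19 7->0; v20 -49->0) — executes, giving 0.

Note the branch switch — demand abandons v14, which is never re-examined.

Demanding v21 again yields 0.
11 computations run: v1, v2, v5, v9, v11, v16, v17, v18, v19, v20, v21.
The nodes whose values change: in2, v1, v2, v5, v9, v11, v17, v18, v19, v20, v21.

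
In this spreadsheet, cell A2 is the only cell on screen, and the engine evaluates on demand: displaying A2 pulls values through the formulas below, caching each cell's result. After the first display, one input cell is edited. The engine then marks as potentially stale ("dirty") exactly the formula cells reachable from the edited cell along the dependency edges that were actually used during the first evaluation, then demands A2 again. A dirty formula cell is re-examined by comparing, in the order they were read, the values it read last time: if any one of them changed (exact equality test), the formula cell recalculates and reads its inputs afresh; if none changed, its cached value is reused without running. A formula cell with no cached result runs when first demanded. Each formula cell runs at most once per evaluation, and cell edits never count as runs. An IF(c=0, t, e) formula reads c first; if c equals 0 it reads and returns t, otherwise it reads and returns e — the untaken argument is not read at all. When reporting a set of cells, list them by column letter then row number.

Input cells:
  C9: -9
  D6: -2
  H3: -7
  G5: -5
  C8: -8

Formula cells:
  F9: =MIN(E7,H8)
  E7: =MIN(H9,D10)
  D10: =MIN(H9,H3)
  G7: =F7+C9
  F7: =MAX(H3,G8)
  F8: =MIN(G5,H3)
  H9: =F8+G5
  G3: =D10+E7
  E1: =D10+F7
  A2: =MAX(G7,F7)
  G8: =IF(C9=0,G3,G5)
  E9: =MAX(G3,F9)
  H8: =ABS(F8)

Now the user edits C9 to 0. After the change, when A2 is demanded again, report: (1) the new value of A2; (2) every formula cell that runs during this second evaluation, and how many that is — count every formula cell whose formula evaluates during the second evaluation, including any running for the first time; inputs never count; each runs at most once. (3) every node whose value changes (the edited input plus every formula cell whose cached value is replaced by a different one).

A2 now evaluates to -7.
Run set: A2, D10, E7, F7, F8, G3, G7, G8, H9 (9 run).
Changed values: A2, C9, F7, G7, G8.
The important point: the flipped condition pulls in fresh nodes; D10, E7, F8, G3, H9 run for the first time.

Initial pass — values computed on the first demand:
  G8 = IF(C9=0: C9=-9 -> else branch G5) = -5
  F7 = MAX(-7, -5) = -5
  G7 = -5 + -9 = -14
  A2 = MAX(-14, -5) = -5

Second demand — change propagation:
  F8: newly demanded (no cache) — executes and yields -7.
  H9: newly demanded (no cache) — executes and yields -12.
  D10: newly demanded (no cache) — executes and yields -12.
  E7: newly demanded (no cache) — executes and yields -12.
  G3: newly demanded (no cache) — executes and yields -24.
  G8: re-runs because C9 -9->0; new result -24.
  F7: re-runs because G8 -5->-24; new result -7.
  G7: re-runs because F7 -5->-7; C9 -9->0; new result -7.
  A2: re-runs because G7 -14->-7; F7 -5->-7; new result -7.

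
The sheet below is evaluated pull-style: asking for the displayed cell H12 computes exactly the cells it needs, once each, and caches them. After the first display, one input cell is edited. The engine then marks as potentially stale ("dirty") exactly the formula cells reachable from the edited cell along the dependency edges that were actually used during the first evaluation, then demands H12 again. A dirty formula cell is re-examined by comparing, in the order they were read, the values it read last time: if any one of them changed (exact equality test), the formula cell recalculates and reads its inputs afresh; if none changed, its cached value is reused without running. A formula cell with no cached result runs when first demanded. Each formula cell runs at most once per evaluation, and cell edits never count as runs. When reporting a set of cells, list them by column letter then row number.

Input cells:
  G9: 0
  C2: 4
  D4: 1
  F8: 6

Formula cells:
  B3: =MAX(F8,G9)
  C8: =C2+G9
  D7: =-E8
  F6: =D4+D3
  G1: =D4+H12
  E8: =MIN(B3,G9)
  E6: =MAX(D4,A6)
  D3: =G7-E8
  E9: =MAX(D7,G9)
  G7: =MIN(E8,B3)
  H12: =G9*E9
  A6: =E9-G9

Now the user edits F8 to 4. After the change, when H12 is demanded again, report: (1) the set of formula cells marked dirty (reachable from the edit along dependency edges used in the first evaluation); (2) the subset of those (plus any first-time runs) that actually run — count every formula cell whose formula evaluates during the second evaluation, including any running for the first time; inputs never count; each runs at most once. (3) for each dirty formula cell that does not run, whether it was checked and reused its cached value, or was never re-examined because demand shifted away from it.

First demand of the output computes:
  B3 = MAX(6, 0) = 6
  E8 = MIN(6, 0) = 0
  D7 = -(0) = 0
  E9 = MAX(0, 0) = 0
  H12 = 0 * 0 = 0

After the edit, cleaning proceeds:
  B3: a read changed (F8 6->4) — executes, giving 4.
  E8: a read changed (B3 6->4) — executes, giving 0 — identical to its old value.
  D7: dirty, but its reads are unchanged (E8 unchanged); cached 0 stands.
  E9: dirty, but its reads are unchanged (D7 unchanged, G9 unchanged); cached 0 stands.
  H12: dirty, but its reads are unchanged (G9 unchanged, E9 unchanged); cached 0 stands.

Note the absorption at E8: it re-runs yet its value is the same, leaving the output's value untouched.

The edit dirties: B3, D7, E8, E9, H12.
2 formula cells run: B3, E8.
Cache hits after checking: D7, E9, H12.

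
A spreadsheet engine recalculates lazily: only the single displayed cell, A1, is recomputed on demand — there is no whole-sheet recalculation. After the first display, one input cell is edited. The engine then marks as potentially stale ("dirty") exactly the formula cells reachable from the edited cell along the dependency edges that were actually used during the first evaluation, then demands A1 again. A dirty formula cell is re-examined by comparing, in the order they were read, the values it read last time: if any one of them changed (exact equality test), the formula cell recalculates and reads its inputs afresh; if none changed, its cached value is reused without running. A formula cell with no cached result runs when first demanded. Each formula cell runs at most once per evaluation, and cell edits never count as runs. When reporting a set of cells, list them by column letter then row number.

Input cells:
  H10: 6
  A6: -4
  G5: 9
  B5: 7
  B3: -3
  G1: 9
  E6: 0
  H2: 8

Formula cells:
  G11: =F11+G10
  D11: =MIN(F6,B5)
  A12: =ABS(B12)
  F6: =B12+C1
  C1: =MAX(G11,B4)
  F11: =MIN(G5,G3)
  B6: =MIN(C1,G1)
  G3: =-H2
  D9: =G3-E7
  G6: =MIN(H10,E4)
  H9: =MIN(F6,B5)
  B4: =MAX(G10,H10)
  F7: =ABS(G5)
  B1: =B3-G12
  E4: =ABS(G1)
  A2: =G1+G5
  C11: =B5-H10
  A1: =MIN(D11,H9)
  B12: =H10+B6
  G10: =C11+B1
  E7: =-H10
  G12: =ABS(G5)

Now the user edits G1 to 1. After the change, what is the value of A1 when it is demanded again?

First evaluation (everything demanded from the output):
  C11 = 7 - 6 = 1
  G3 = -(8) = -8
  F11 = MIN(9, -8) = -8
  G12 = ABS(9) = 9
  B1 = -3 - 9 = -12
  G10 = 1 + -12 = -11
  B4 = MAX(-11, 6) = 6
  G11 = -8 + -11 = -19
  C1 = MAX(-19, 6) = 6
  B6 = MIN(6, 9) = 6
  B12 = 6 + 6 = 12
  F6 = 12 + 6 = 18
  D11 = MIN(18, 7) = 7
  H9 = MIN(18, 7) = 7
  A1 = MIN(7, 7) = 7

Propagation after the edit:
  B6: runs — G1 9->1; result 1.
  B12: runs — B6 6->1; result 7.
  F6: runs — B12 12->7; result 13.
  D11: runs — F6 18->13; result 7 (same value as before).
  H9: runs — F6 18->13; result 7 (same value as before).
  A1: checked — values it read are unchanged (D11 unchanged, H9 unchanged); reused cached 7 without running.

Key observation: the cutoff stops propagation at A1 — its inputs' values are unchanged, so it reuses its cache.

New value of A1: 7.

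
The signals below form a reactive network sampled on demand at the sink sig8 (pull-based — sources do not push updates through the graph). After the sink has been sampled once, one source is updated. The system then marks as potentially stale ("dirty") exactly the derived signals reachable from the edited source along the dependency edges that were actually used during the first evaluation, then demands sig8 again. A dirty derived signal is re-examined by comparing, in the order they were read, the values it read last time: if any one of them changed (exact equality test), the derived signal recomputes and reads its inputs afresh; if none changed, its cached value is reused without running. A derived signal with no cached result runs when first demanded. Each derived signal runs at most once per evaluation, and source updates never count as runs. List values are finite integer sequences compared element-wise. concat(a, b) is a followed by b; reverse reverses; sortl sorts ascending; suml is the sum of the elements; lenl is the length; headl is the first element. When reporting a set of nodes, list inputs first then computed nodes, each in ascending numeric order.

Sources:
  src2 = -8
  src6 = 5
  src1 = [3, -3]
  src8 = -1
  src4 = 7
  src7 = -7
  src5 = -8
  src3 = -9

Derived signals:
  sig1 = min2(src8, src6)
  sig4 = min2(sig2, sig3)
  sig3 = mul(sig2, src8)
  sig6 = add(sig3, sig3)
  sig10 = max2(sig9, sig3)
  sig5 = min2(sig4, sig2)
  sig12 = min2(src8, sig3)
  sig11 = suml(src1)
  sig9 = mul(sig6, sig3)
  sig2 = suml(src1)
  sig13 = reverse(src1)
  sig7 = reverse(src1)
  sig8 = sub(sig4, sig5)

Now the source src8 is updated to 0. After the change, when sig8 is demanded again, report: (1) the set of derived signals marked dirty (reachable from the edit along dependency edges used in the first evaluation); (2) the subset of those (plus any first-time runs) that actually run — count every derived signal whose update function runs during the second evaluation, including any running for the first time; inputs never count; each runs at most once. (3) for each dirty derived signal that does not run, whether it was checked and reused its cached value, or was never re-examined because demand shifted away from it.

Dirty set: sig3, sig4, sig5, sig8.
Run set: sig3 (1 run).
Re-examined without running (cache reused): sig4, sig5, sig8.
The important point: sig3 recomputes to an identical value, and the output ends up unchanged.

Initial pass — values computed on the first demand:
  sig2 = suml([3, -3]) = 0
  sig3 = mul(0, -1) = 0
  sig4 = min2(0, 0) = 0
  sig5 = min2(0, 0) = 0
  sig8 = sub(0, 0) = 0

Second demand — change propagation:
  sig3: re-runs because src8 -1->0; new result 0 (unchanged).
  sig4: re-examined; everything it read last time is the same (sig2 unchanged, sig3 unchanged) — cache 0 kept, no run.
  sig5: re-examined; everything it read last time is the same (sig4 unchanged, sig2 unchanged) — cache 0 kept, no run.
  sig8: re-examined; everything it read last time is the same (sig4 unchanged, sig5 unchanged) — cache 0 kept, no run.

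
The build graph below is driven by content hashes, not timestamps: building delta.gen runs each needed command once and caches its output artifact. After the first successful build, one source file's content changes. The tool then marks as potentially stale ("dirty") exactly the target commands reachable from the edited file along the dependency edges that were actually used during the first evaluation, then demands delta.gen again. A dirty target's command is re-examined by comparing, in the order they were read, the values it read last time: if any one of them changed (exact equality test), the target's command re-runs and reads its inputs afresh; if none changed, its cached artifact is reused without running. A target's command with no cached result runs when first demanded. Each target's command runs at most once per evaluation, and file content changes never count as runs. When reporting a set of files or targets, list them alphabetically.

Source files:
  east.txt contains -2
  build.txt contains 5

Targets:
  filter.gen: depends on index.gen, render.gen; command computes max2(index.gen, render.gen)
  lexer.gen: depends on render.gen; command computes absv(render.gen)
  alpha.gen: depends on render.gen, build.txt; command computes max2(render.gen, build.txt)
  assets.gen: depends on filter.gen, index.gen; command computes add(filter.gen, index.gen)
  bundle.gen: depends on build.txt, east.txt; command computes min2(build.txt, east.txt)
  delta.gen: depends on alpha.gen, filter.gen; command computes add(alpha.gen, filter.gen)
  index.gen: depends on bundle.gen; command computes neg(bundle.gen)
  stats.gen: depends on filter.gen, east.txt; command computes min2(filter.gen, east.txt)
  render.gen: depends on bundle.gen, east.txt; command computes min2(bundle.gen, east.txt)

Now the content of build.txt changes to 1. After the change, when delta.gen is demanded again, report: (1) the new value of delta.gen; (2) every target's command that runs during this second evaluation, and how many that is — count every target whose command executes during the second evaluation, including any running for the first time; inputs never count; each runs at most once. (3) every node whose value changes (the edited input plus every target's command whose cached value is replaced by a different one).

delta.gen now evaluates to 3.
Run set: alpha.gen, bundle.gen, delta.gen (3 run).
Changed values: alpha.gen, build.txt, delta.gen.
The important point: at render.gen every value read last time is unchanged, so the dirty flag clears without a run.

Initial pass — values computed on the first demand:
  bundle.gen = min2(5, -2) = -2
  index.gen = neg(-2) = 2
  render.gen = min2(-2, -2) = -2
  alpha.gen = max2(-2, 5) = 5
  filter.gen = max2(2, -2) = 2
  delta.gen = add(5, 2) = 7

Second demand — change propagation:
  bundle.gen: re-runs because build.txt 5->1; new result -2 (unchanged).
  index.gen: re-examined; everything it read last time is the same (bundle.gen unchanged) — cache 2 kept, no run.
  render.gen: re-examined; everything it read last time is the same (bundle.gen unchanged, east.txt unchanged) — cache -2 kept, no run.
  alpha.gen: re-runs because build.txt 5->1; new result 1.
  filter.gen: re-examined; everything it read last time is the same (index.gen unchanged, render.gen unchanged) — cache 2 kept, no run.
  delta.gen: re-runs because alpha.gen 5->1; new result 3.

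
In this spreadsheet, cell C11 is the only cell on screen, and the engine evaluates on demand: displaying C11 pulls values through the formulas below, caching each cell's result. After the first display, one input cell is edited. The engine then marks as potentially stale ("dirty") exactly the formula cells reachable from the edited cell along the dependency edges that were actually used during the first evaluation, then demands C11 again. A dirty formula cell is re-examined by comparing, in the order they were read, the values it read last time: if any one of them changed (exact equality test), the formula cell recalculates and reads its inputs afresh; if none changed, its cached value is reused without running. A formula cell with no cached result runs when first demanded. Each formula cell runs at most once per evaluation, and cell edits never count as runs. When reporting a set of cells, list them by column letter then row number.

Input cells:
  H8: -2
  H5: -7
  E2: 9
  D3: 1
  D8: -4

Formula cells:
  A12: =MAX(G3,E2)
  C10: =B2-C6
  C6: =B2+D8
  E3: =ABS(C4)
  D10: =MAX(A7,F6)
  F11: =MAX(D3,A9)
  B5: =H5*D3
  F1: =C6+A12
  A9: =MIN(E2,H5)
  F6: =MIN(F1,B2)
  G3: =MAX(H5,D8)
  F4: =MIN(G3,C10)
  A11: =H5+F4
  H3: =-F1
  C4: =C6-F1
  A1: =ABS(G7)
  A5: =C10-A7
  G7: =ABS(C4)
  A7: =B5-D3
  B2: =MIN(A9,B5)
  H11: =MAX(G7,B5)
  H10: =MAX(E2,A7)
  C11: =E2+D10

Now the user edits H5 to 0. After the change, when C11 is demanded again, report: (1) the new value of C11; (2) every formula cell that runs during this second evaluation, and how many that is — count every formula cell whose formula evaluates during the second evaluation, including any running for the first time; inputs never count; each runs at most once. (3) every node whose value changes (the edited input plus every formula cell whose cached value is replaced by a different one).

Initial pass — values computed on the first demand:
  A9 = MIN(9, -7) = -7
  B5 = -7 * 1 = -7
  A7 = -7 - 1 = -8
  B2 = MIN(-7, -7) = -7
  C6 = -7 + -4 = -11
  G3 = MAX(-7, -4) = -4
  A12 = MAX(-4, 9) = 9
  F1 = -11 + 9 = -2
  F6 = MIN(-2, -7) = -7
  D10 = MAX(-8, -7) = -7
  C11 = 9 + -7 = 2

Second demand — change propagation:
  A9: re-runs because H5 -7->0; new result 0.
  B5: re-runs because H5 -7->0; new result 0.
  A7: re-runs because B5 -7->0; new result -1.
  B2: re-runs because A9 -7->0; B5 -7->0; new result 0.
  C6: re-runs because B2 -7->0; new result -4.
  G3: re-runs because H5 -7->0; new result 0.
  A12: re-runs because G3 -4->0; new result 9 (unchanged).
  F1: re-runs because C6 -11->-4; new result 5.
  F6: re-runs because F1 -2->5; B2 -7->0; new result 0.
  D10: re-runs because A7 -8->-1; F6 -7->0; new result 0.
  C11: re-runs because D10 -7->0; new result 9.

C11 now evaluates to 9.
Run set: A7, A9, A12, B2, B5, C6, C11, D10, F1, F6, G3 (11 run).
Changed values: A7, A9, B2, B5, C6, C11, D10, F1, F6, G3, H5.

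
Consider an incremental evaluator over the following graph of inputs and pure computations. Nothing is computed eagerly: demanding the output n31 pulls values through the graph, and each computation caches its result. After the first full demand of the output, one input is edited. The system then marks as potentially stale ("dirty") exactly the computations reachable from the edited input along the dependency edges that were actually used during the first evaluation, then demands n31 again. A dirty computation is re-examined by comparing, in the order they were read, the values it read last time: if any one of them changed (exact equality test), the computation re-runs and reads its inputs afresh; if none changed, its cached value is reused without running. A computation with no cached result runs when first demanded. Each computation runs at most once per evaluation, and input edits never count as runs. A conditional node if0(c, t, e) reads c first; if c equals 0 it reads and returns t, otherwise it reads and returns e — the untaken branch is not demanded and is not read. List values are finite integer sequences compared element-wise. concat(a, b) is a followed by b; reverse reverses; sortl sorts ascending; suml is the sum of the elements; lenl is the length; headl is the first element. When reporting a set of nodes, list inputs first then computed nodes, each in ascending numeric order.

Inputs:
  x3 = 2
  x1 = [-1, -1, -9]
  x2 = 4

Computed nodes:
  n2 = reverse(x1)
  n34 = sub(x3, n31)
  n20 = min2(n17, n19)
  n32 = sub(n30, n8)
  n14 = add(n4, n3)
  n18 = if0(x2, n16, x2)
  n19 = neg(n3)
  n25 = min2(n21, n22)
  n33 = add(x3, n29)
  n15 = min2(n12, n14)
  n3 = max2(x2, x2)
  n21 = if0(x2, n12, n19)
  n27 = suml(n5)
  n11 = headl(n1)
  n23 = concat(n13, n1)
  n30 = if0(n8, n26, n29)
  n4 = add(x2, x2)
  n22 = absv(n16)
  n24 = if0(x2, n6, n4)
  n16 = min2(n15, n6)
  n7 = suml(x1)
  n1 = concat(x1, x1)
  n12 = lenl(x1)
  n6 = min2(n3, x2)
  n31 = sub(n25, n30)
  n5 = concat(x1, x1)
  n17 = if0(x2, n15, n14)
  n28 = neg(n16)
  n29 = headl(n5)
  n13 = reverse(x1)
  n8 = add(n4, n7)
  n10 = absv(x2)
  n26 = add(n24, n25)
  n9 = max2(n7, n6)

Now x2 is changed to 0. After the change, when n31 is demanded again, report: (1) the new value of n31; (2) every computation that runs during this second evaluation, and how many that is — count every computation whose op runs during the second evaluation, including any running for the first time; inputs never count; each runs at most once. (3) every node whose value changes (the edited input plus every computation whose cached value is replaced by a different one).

n31 now evaluates to 1.
Run set: n3, n4, n6, n8, n14, n15, n16, n21, n22, n25, n30, n31 (12 run).
Changed values: x2, n3, n4, n6, n8, n14, n15, n16, n21, n22, n25, n31.
The important point: the flipped condition redirects demand; n19 is left stale, never re-checked.

Initial pass — values computed on the first demand:
  n3 = max2(4, 4) = 4
  n4 = add(4, 4) = 8
  n5 = concat([-1, -1, -9], [-1, -1, -9]) = [-1, -1, -9, -1, -1, -9]
  n6 = min2(4, 4) = 4
  n7 = suml([-1, -1, -9]) = -11
  n8 = add(8, -11) = -3
  n12 = lenl([-1, -1, -9]) = 3
  n14 = add(8, 4) = 12
  n15 = min2(3, 12) = 3
  n16 = min2(3, 4) = 3
  n19 = neg(4) = -4
  n21 = if0(x2=4 -> else branch n19) = -4
  n22 = absv(3) = 3
  n25 = min2(-4, 3) = -4
  n29 = headl([-1, -1, -9, -1, -1, -9]) = -1
  n30 = if0(n8=-3 -> else branch n29) = -1
  n31 = sub(-4, -1) = -3

Second demand — change propagation:
  n3: re-runs because x2 4->0; x2 4->0; new result 0.
  n4: re-runs because x2 4->0; x2 4->0; new result 0.
  n6: re-runs because n3 4->0; x2 4->0; new result 0.
  n8: re-runs because n4 8->0; new result -11.
  n14: re-runs because n4 8->0; n3 4->0; new result 0.
  n15: re-runs because n14 12->0; new result 0.
  n16: re-runs because n15 3->0; n6 4->0; new result 0.
  n19: dirty yet unreached — the second evaluation never asks for it.
  n21: re-runs because x2 4->0; new result 3.
  n22: re-runs because n16 3->0; new result 0.
  n25: re-runs because n21 -4->3; n22 3->0; new result 0.
  n30: re-runs because n8 -3->-11; new result -1 (unchanged).
  n31: re-runs because n25 -4->0; new result 1.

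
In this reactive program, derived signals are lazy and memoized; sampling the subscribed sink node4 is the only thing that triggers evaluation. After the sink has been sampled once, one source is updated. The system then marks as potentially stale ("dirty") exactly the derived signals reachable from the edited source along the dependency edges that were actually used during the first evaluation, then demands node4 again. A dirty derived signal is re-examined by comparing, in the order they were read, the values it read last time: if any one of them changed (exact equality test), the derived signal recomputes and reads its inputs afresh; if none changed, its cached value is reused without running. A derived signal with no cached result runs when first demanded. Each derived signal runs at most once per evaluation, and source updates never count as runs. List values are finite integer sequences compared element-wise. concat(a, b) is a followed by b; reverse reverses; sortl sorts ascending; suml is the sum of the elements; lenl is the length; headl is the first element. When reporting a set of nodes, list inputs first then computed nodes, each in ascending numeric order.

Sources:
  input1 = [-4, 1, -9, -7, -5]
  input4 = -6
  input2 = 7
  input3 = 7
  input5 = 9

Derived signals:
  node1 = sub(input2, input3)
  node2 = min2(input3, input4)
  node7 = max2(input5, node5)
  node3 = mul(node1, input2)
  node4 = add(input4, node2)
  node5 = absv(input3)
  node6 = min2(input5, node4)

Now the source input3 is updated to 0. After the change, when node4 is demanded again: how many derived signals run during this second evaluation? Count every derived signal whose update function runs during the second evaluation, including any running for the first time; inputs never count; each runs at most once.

First demand of the output computes:
  node2 = min2(7, -6) = -6
  node4 = add(-6, -6) = -12

After the edit, cleaning proceeds:
  node2: a read changed (input3 7->0) — executes, giving -6 — identical to its old value.
  node4: dirty, but its reads are unchanged (input4 unchanged, node2 unchanged); cached -12 stands.

Note the absorption at node2: it re-runs yet its value is the same, leaving the output's value untouched.

1 derived signals run: node2.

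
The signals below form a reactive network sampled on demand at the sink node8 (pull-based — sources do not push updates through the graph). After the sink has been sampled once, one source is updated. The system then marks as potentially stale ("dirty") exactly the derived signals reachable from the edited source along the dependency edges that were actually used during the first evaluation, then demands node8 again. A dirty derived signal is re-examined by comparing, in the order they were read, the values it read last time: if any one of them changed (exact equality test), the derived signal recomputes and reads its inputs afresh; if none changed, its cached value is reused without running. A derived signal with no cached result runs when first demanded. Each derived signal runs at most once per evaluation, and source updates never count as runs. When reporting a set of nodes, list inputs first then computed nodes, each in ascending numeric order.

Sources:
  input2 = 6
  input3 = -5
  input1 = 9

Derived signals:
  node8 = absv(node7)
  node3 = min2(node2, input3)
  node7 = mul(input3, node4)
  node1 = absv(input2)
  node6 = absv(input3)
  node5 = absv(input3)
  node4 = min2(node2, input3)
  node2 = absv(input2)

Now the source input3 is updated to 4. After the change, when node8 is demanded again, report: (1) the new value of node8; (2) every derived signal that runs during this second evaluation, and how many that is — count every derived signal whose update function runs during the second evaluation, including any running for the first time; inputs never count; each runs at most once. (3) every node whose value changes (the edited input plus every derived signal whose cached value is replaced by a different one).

Initial pass — values computed on the first demand:
  node2 = absv(6) = 6
  node4 = min2(6, -5) = -5
  node7 = mul(-5, -5) = 25
  node8 = absv(25) = 25

Second demand — change propagation:
  node4: re-runs because input3 -5->4; new result 4.
  node7: re-runs because input3 -5->4; node4 -5->4; new result 16.
  node8: re-runs because node7 25->16; new result 16.

node8 now evaluates to 16.
Run set: node4, node7, node8 (3 run).
Changed values: input3, node4, node7, node8.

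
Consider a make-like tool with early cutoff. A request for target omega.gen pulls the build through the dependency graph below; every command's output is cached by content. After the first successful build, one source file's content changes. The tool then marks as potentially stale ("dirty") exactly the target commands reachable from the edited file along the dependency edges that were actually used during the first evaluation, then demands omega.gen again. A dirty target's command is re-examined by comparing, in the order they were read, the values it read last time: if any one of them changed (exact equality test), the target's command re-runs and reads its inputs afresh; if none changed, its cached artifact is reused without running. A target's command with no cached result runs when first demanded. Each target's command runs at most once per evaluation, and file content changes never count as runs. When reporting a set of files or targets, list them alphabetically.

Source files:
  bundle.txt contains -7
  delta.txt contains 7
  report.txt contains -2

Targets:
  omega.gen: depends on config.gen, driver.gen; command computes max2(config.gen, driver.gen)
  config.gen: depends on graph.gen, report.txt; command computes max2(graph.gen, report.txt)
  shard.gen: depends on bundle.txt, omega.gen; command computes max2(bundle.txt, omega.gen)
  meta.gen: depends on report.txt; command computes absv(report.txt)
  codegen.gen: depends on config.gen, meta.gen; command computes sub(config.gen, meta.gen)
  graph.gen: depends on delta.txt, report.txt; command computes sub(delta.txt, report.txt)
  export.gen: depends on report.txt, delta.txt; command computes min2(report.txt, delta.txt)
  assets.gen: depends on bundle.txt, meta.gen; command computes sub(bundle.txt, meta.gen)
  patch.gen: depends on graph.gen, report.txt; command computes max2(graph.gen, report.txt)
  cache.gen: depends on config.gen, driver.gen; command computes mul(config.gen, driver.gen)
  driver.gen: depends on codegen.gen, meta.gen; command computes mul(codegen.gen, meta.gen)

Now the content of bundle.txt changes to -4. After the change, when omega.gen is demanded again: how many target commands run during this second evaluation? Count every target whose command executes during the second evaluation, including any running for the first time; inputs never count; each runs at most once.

First demand of the output computes:
  graph.gen = sub(7, -2) = 9
  config.gen = max2(9, -2) = 9
  meta.gen = absv(-2) = 2
  codegen.gen = sub(9, 2) = 7
  driver.gen = mul(7, 2) = 14
  omega.gen = max2(9, 14) = 14

After the edit, cleaning proceeds:
  bundle.txt only reaches undemanded nodes; the second demand re-runs nothing.

Note the shortcut — bundle.txt feeds only undemanded nodes, so no recomputation happens.

0 target commands run: none.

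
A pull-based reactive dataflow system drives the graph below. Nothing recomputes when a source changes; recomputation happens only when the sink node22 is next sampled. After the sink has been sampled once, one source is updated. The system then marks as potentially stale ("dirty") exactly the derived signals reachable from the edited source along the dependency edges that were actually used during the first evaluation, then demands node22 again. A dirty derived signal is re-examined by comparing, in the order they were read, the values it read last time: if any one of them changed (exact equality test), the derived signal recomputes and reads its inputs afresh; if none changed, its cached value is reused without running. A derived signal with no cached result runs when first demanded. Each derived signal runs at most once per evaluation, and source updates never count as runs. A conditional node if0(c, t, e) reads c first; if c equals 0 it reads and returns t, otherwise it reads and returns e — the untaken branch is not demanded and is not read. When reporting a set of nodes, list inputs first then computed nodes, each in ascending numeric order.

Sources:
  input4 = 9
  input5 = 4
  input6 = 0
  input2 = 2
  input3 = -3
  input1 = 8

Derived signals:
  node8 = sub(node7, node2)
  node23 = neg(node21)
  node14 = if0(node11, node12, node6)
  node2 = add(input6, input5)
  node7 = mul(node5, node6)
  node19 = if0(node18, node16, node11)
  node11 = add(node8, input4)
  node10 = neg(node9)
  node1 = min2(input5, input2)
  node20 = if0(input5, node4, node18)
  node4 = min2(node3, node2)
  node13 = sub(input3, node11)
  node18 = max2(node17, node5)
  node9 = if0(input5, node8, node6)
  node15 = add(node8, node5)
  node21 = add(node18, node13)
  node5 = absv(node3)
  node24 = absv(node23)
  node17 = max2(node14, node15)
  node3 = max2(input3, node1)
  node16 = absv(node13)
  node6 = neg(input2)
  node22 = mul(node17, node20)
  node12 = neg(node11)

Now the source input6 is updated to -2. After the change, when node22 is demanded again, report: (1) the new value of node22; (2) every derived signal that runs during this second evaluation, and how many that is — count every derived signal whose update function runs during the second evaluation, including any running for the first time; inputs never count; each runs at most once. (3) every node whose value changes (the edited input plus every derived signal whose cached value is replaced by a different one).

First evaluation (everything demanded from the output):
  node1 = min2(4, 2) = 2
  node2 = add(0, 4) = 4
  node3 = max2(-3, 2) = 2
  node5 = absv(2) = 2
  node6 = neg(2) = -2
  node7 = mul(2, -2) = -4
  node8 = sub(-4, 4) = -8
  node11 = add(-8, 9) = 1
  node14 = if0(node11=1 -> else branch node6) = -2
  node15 = add(-8, 2) = -6
  node17 = max2(-2, -6) = -2
  node18 = max2(-2, 2) = 2
  node20 = if0(input5=4 -> else branch node18) = 2
  node22 = mul(-2, 2) = -4

Propagation after the edit:
  node2: runs — input6 0->-2; result 2.
  node8: runs — node2 4->2; result -6.
  node11: runs — node8 -8->-6; result 3.
  node14: runs — node11 1->3; result -2 (same value as before).
  node15: runs — node8 -8->-6; result -4.
  node17: runs — node15 -6->-4; result -2 (same value as before).
  node18: checked — values it read are unchanged (node17 unchanged, node5 unchanged); reused cached 2 without running.
  node20: checked — values it read are unchanged (input5 unchanged, node18 unchanged); reused cached 2 without running.
  node22: checked — values it read are unchanged (node17 unchanged, node20 unchanged); reused cached -4 without running.

Key observation: the cutoff stops propagation at node18 — its inputs' values are unchanged, so it reuses its cache.

New value of node22: -4.
Derived signals that run: node2, node8, node11, node14, node15, node17 — 6 in total.
Values that change: input6, node2, node8, node11, node15.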